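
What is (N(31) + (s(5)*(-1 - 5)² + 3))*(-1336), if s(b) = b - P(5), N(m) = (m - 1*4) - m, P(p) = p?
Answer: 1336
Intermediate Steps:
N(m) = -4 (N(m) = (m - 4) - m = (-4 + m) - m = -4)
s(b) = -5 + b (s(b) = b - 1*5 = b - 5 = -5 + b)
(N(31) + (s(5)*(-1 - 5)² + 3))*(-1336) = (-4 + ((-5 + 5)*(-1 - 5)² + 3))*(-1336) = (-4 + (0*(-6)² + 3))*(-1336) = (-4 + (0*36 + 3))*(-1336) = (-4 + (0 + 3))*(-1336) = (-4 + 3)*(-1336) = -1*(-1336) = 1336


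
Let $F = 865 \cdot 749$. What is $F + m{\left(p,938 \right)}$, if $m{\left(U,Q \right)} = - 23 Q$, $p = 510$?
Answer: $626311$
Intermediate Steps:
$F = 647885$
$F + m{\left(p,938 \right)} = 647885 - 21574 = 626311$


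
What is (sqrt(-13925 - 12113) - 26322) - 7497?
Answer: -33819 + I*sqrt(26038) ≈ -33819.0 + 161.36*I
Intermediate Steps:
(sqrt(-13925 - 12113) - 26322) - 7497 = (sqrt(-26038) - 26322) - 7497 = (I*sqrt(26038) - 26322) - 7497 = (-26322 + I*sqrt(26038)) - 7497 = -33819 + I*sqrt(26038)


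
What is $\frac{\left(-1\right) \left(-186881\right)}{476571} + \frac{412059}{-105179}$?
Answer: $- \frac{176719412990}{50125261209} \approx -3.5256$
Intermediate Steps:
$\frac{\left(-1\right) \left(-186881\right)}{476571} + \frac{412059}{-105179} = 186881 \cdot \frac{1}{476571} + 412059 \left(- \frac{1}{105179}\right) = \frac{186881}{476571} - \frac{412059}{105179} = - \frac{176719412990}{50125261209}$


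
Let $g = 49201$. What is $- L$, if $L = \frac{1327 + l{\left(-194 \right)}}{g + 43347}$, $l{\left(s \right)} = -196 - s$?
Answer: $- \frac{1325}{92548} \approx -0.014317$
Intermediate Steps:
$L = \frac{1325}{92548}$ ($L = \frac{1327 - 2}{49201 + 43347} = \frac{1327 + \left(-196 + 194\right)}{92548} = \left(1327 - 2\right) \frac{1}{92548} = 1325 \cdot \frac{1}{92548} = \frac{1325}{92548} \approx 0.014317$)
$- L = \left(-1\right) \frac{1325}{92548} = - \frac{1325}{92548}$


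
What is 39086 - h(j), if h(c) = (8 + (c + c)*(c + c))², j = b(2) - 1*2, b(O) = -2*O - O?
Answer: -30610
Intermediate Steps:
b(O) = -3*O
j = -8 (j = -3*2 - 1*2 = -6 - 2 = -8)
h(c) = (8 + 4*c²)² (h(c) = (8 + (2*c)*(2*c))² = (8 + 4*c²)²)
39086 - h(j) = 39086 - 16*(2 + (-8)²)² = 39086 - 16*(2 + 64)² = 39086 - 16*66² = 39086 - 16*4356 = 39086 - 1*69696 = 39086 - 69696 = -30610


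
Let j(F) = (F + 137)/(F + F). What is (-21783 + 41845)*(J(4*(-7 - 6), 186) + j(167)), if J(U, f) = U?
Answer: -171168984/167 ≈ -1.0250e+6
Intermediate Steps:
j(F) = (137 + F)/(2*F) (j(F) = (137 + F)/((2*F)) = (137 + F)*(1/(2*F)) = (137 + F)/(2*F))
(-21783 + 41845)*(J(4*(-7 - 6), 186) + j(167)) = (-21783 + 41845)*(4*(-7 - 6) + (½)*(137 + 167)/167) = 20062*(4*(-13) + (½)*(1/167)*304) = 20062*(-52 + 152/167) = 20062*(-8532/167) = -171168984/167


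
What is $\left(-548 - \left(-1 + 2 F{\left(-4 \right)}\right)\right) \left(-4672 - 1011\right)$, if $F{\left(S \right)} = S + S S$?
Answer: $3244993$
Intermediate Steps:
$F{\left(S \right)} = S + S^{2}$
$\left(-548 - \left(-1 + 2 F{\left(-4 \right)}\right)\right) \left(-4672 - 1011\right) = \left(-548 + \left(- 2 \left(- 4 \left(1 - 4\right)\right) + \left(-1\right)^{2}\right)\right) \left(-4672 - 1011\right) = \left(-548 + \left(- 2 \left(\left(-4\right) \left(-3\right)\right) + 1\right)\right) \left(-5683\right) = \left(-548 + \left(\left(-2\right) 12 + 1\right)\right) \left(-5683\right) = \left(-548 + \left(-24 + 1\right)\right) \left(-5683\right) = \left(-548 - 23\right) \left(-5683\right) = \left(-571\right) \left(-5683\right) = 3244993$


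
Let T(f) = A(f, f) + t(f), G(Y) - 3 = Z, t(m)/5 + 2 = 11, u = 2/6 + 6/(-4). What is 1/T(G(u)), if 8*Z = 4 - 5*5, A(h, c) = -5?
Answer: 1/40 ≈ 0.025000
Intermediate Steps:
u = -7/6 (u = 2*(⅙) + 6*(-¼) = ⅓ - 3/2 = -7/6 ≈ -1.1667)
Z = -21/8 (Z = (4 - 5*5)/8 = (4 - 25)/8 = (⅛)*(-21) = -21/8 ≈ -2.6250)
t(m) = 45 (t(m) = -10 + 5*11 = -10 + 55 = 45)
G(Y) = 3/8 (G(Y) = 3 - 21/8 = 3/8)
T(f) = 40 (T(f) = -5 + 45 = 40)
1/T(G(u)) = 1/40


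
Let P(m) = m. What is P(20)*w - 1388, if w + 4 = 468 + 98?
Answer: 9852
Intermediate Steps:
w = 562 (w = -4 + (468 + 98) = -4 + 566 = 562)
P(20)*w - 1388 = 20*562 - 1388 = 11240 - 1388 = 9852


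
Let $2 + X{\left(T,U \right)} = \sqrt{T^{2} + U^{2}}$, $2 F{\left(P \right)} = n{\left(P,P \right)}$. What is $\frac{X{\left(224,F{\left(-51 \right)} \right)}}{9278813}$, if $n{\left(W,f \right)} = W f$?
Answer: $- \frac{2}{9278813} + \frac{\sqrt{6965905}}{18557626} \approx 0.00014201$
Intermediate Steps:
$F{\left(P \right)} = \frac{P^{2}}{2}$ ($F{\left(P \right)} = \frac{P P}{2} = \frac{P^{2}}{2}$)
$X{\left(T,U \right)} = -2 + \sqrt{T^{2} + U^{2}}$
$\frac{X{\left(224,F{\left(-51 \right)} \right)}}{9278813} = \frac{-2 + \sqrt{224^{2} + \left(\frac{\left(-51\right)^{2}}{2}\right)^{2}}}{9278813} = \left(-2 + \sqrt{50176 + \left(\frac{1}{2} \cdot 2601\right)^{2}}\right) \frac{1}{9278813} = \left(-2 + \sqrt{50176 + \left(\frac{2601}{2}\right)^{2}}\right) \frac{1}{9278813} = \left(-2 + \sqrt{50176 + \frac{6765201}{4}}\right) \frac{1}{9278813} = \left(-2 + \sqrt{\frac{6965905}{4}}\right) \frac{1}{9278813} = \left(-2 + \frac{\sqrt{6965905}}{2}\right) \frac{1}{9278813} = - \frac{2}{9278813} + \frac{\sqrt{6965905}}{18557626}$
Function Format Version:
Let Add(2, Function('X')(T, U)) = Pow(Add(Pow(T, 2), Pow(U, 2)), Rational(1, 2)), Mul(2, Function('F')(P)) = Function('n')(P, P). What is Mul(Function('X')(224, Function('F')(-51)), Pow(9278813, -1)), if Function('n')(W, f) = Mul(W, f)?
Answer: Add(Rational(-2, 9278813), Mul(Rational(1, 18557626), Pow(6965905, Rational(1, 2)))) ≈ 0.00014201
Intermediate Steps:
Function('F')(P) = Mul(Rational(1, 2), Pow(P, 2)) (Function('F')(P) = Mul(Rational(1, 2), Mul(P, P)) = Mul(Rational(1, 2), Pow(P, 2)))
Function('X')(T, U) = Add(-2, Pow(Add(Pow(T, 2), Pow(U, 2)), Rational(1, 2)))
Mul(Function('X')(224, Function('F')(-51)), Pow(9278813, -1)) = Mul(Add(-2, Pow(Add(Pow(224, 2), Pow(Mul(Rational(1, 2), Pow(-51, 2)), 2)), Rational(1, 2))), Pow(9278813, -1)) = Mul(Add(-2, Pow(Add(50176, Pow(Mul(Rational(1, 2), 2601), 2)), Rational(1, 2))), Rational(1, 9278813)) = Mul(Add(-2, Pow(Add(50176, Pow(Rational(2601, 2), 2)), Rational(1, 2))), Rational(1, 9278813)) = Mul(Add(-2, Pow(Add(50176, Rational(6765201, 4)), Rational(1, 2))), Rational(1, 9278813)) = Mul(Add(-2, Pow(Rational(6965905, 4), Rational(1, 2))), Rational(1, 9278813)) = Mul(Add(-2, Mul(Rational(1, 2), Pow(6965905, Rational(1, 2)))), Rational(1, 9278813)) = Add(Rational(-2, 9278813), Mul(Rational(1, 18557626), Pow(6965905, Rational(1, 2))))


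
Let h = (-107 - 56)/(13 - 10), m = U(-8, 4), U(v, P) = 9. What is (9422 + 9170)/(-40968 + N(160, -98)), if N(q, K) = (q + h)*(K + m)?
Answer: -55776/151117 ≈ -0.36909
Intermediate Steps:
m = 9
h = -163/3 ≈ -54.333
N(q, K) = (9 + K)*(-163/3 + q) (N(q, K) = (q - 163/3)*(K + 9) = (-163/3 + q)*(9 + K) = (9 + K)*(-163/3 + q))
(9422 + 9170)/(-40968 + N(160, -98)) = (9422 + 9170)/(-40968 + (-489 + 9*160 - 163/3*(-98) - 98*160)) = 18592/(-40968 + (-489 + 1440 + 15974/3 - 15680)) = 18592/(-40968 - 28213/3) = 18592/(-151117/3) = 18592*(-3/151117) = -55776/151117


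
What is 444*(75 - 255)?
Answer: -79920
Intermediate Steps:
444*(75 - 255) = 444*(-180) = -79920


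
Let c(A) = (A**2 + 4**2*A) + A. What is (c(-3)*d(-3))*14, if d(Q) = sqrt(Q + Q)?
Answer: -588*I*sqrt(6) ≈ -1440.3*I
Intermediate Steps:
d(Q) = sqrt(2)*sqrt(Q) (d(Q) = sqrt(2*Q) = sqrt(2)*sqrt(Q))
c(A) = A**2 + 17*A (c(A) = (A**2 + 16*A) + A = A**2 + 17*A)
(c(-3)*d(-3))*14 = ((-3*(17 - 3))*(sqrt(2)*sqrt(-3)))*14 = ((-3*14)*(sqrt(2)*(I*sqrt(3))))*14 = -42*I*sqrt(6)*14 = -588*I*sqrt(6)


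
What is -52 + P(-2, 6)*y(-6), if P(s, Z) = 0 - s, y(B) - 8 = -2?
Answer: -40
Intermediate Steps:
y(B) = 6 (y(B) = 8 - 2 = 6)
P(s, Z) = -s
-52 + P(-2, 6)*y(-6) = -52 - 1*(-2)*6 = -52 + 2*6 = -52 + 12 = -40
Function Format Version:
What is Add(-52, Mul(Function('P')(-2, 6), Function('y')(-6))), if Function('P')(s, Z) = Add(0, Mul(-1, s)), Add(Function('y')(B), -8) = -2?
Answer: -40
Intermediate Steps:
Function('y')(B) = 6 (Function('y')(B) = Add(8, -2) = 6)
Function('P')(s, Z) = Mul(-1, s)
Add(-52, Mul(Function('P')(-2, 6), Function('y')(-6))) = Add(-52, Mul(Mul(-1, -2), 6)) = Add(-52, Mul(2, 6)) = Add(-52, 12) = -40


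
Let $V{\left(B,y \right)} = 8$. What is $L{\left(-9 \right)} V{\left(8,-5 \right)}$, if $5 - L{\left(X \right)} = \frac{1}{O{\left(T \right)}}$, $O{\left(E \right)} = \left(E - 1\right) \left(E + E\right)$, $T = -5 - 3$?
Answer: $\frac{719}{18} \approx 39.944$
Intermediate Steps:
$T = -8$ ($T = -5 - 3 = -8$)
$O{\left(E \right)} = 2 E \left(-1 + E\right)$ ($O{\left(E \right)} = \left(-1 + E\right) 2 E = 2 E \left(-1 + E\right)$)
$L{\left(X \right)} = \frac{719}{144}$ ($L{\left(X \right)} = 5 - \frac{1}{2 \left(-8\right) \left(-1 - 8\right)} = 5 - \frac{1}{2 \left(-8\right) \left(-9\right)} = 5 - \frac{1}{144} = \frac{719}{144}$)
$L{\left(-9 \right)} V{\left(8,-5 \right)} = \frac{719}{144} \cdot 8 = \frac{719}{18}$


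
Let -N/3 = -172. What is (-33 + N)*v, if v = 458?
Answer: 221214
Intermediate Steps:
N = 516 (N = -3*(-172) = 516)
(-33 + N)*v = (-33 + 516)*458 = 483*458 = 221214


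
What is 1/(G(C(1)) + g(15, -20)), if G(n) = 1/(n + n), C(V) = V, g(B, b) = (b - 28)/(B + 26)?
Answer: -82/55 ≈ -1.4909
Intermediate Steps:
g(B, b) = (-28 + b)/(26 + B)
G(n) = 1/(2*n)
1/(G(C(1)) + g(15, -20)) = 1/((½)/1 + (-28 - 20)/(26 + 15)) = 1/((½)*1 - 48/41) = 1/(½ + (1/41)*(-48)) = 1/(½ - 48/41) = 1/(-55/82) = -82/55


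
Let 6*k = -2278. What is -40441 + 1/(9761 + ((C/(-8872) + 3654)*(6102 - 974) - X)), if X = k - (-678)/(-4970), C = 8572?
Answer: -6266684441522256988/154958691464863 ≈ -40441.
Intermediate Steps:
k = -1139/3 (k = (⅙)*(-2278) = -1139/3 ≈ -379.67)
X = -2831432/7455 (X = -1139/3 - (-678)/(-4970) = -1139/3 - (-678)*(-1)/4970 = -1139/3 - 1*339/2485 = -1139/3 - 339/2485 = -2831432/7455 ≈ -379.80)
-40441 + 1/(9761 + ((C/(-8872) + 3654)*(6102 - 974) - X)) = -40441 + 1/(9761 + ((8572/(-8872) + 3654)*(6102 - 974) - 1*(-2831432/7455))) = -40441 + 1/(9761 + ((8572*(-1/8872) + 3654)*5128 + 2831432/7455)) = -40441 + 1/(9761 + ((-2143/2218 + 3654)*5128 + 2831432/7455)) = -40441 + 1/(9761 + ((8102429/2218)*5128 + 2831432/7455)) = -40441 + 1/(9761 + (20774627956/1109 + 2831432/7455)) = -40441 + 1/(9761 + 154877991470068/8267595) = -40441 + 1/(154958691464863/8267595) = -40441 + 8267595/154958691464863 = -6266684441522256988/154958691464863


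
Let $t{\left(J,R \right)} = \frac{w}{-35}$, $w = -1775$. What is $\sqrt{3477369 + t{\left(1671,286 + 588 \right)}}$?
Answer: $\frac{\sqrt{170393566}}{7} \approx 1864.8$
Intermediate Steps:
$t{\left(J,R \right)} = \frac{355}{7}$ ($t{\left(J,R \right)} = - \frac{1775}{-35} = \left(-1775\right) \left(- \frac{1}{35}\right) = \frac{355}{7}$)
$\sqrt{3477369 + t{\left(1671,286 + 588 \right)}} = \sqrt{3477369 + \frac{355}{7}} = \sqrt{\frac{24341938}{7}} = \frac{\sqrt{170393566}}{7}$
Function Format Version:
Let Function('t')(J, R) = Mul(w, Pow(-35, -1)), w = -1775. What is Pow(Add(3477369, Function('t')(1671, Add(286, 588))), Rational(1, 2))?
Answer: Mul(Rational(1, 7), Pow(170393566, Rational(1, 2))) ≈ 1864.8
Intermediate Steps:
Function('t')(J, R) = Rational(355, 7) (Function('t')(J, R) = Mul(-1775, Pow(-35, -1)) = Mul(-1775, Rational(-1, 35)) = Rational(355, 7))
Pow(Add(3477369, Function('t')(1671, Add(286, 588))), Rational(1, 2)) = Pow(Add(3477369, Rational(355, 7)), Rational(1, 2)) = Pow(Rational(24341938, 7), Rational(1, 2)) = Mul(Rational(1, 7), Pow(170393566, Rational(1, 2)))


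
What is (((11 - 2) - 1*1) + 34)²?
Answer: 1764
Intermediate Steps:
(((11 - 2) - 1*1) + 34)² = ((9 - 1) + 34)² = (8 + 34)² = 42² = 1764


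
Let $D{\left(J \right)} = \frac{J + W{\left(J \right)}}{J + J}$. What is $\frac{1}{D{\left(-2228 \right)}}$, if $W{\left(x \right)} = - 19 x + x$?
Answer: $- \frac{2}{17} \approx -0.11765$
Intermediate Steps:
$W{\left(x \right)} = - 18 x$
$D{\left(J \right)} = - \frac{17}{2}$ ($D{\left(J \right)} = \frac{J - 18 J}{J + J} = \frac{\left(-17\right) J}{2 J} = - 17 J \frac{1}{2 J} = - \frac{17}{2}$)
$\frac{1}{D{\left(-2228 \right)}} = \frac{1}{- \frac{17}{2}} = - \frac{2}{17}$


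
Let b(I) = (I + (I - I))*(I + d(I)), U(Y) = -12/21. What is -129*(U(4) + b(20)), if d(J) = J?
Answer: -721884/7 ≈ -1.0313e+5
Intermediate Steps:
U(Y) = -4/7 (U(Y) = -12*1/21 = -4/7)
b(I) = 2*I² (b(I) = (I + (I - I))*(I + I) = (I + 0)*(2*I) = I*(2*I) = 2*I²)
-129*(U(4) + b(20)) = -129*(-4/7 + 2*20²) = -129*(-4/7 + 2*400) = -129*(-4/7 + 800) = -129*5596/7 = -721884/7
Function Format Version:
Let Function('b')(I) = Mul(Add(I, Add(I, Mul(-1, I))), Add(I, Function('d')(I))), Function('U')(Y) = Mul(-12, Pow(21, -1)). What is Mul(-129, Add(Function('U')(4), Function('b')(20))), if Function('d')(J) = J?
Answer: Rational(-721884, 7) ≈ -1.0313e+5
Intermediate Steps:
Function('U')(Y) = Rational(-4, 7) (Function('U')(Y) = Mul(-12, Rational(1, 21)) = Rational(-4, 7))
Function('b')(I) = Mul(2, Pow(I, 2)) (Function('b')(I) = Mul(Add(I, Add(I, Mul(-1, I))), Add(I, I)) = Mul(Add(I, 0), Mul(2, I)) = Mul(I, Mul(2, I)) = Mul(2, Pow(I, 2)))
Mul(-129, Add(Function('U')(4), Function('b')(20))) = Mul(-129, Add(Rational(-4, 7), Mul(2, Pow(20, 2)))) = Mul(-129, Add(Rational(-4, 7), Mul(2, 400))) = Mul(-129, Add(Rational(-4, 7), 800)) = Mul(-129, Rational(5596, 7)) = Rational(-721884, 7)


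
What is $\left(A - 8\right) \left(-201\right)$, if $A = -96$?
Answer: $20904$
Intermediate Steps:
$\left(A - 8\right) \left(-201\right) = \left(-96 - 8\right) \left(-201\right) = \left(-104\right) \left(-201\right) = 20904$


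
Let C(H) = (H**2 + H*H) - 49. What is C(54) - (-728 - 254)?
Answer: 6765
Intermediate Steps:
C(H) = -49 + 2*H**2 (C(H) = (H**2 + H**2) - 49 = 2*H**2 - 49 = -49 + 2*H**2)
C(54) - (-728 - 254) = (-49 + 2*54**2) - (-728 - 254) = (-49 + 2*2916) - 1*(-982) = (-49 + 5832) + 982 = 5783 + 982 = 6765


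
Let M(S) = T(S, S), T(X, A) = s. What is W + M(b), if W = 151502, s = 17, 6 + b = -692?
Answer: 151519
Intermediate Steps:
b = -698 (b = -6 - 692 = -698)
T(X, A) = 17
M(S) = 17
W + M(b) = 151502 + 17 = 151519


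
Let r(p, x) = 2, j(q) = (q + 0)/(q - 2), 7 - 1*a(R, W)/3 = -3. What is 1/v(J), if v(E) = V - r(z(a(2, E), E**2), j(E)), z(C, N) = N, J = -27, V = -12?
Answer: -1/14 ≈ -0.071429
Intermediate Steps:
a(R, W) = 30 (a(R, W) = 21 - 3*(-3) = 21 + 9 = 30)
j(q) = q/(-2 + q)
v(E) = -14 (v(E) = -12 - 1*2 = -12 - 2 = -14)
1/v(J) = 1/(-14) = -1/14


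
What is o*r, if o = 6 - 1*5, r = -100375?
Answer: -100375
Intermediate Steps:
o = 1 (o = 6 - 5 = 1)
o*r = 1*(-100375) = -100375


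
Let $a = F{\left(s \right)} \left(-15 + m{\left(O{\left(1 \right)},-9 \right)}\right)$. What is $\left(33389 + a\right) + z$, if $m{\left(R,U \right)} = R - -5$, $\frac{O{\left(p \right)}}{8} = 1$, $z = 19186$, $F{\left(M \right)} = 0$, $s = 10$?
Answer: $52575$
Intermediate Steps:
$O{\left(p \right)} = 8$ ($O{\left(p \right)} = 8 \cdot 1 = 8$)
$m{\left(R,U \right)} = 5 + R$ ($m{\left(R,U \right)} = R + 5 = 5 + R$)
$a = 0$ ($a = 0 \left(-15 + \left(5 + 8\right)\right) = 0 \left(-15 + 13\right) = 0 \left(-2\right) = 0$)
$\left(33389 + a\right) + z = \left(33389 + 0\right) + 19186 = 33389 + 19186 = 52575$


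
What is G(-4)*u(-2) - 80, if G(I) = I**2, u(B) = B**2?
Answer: -16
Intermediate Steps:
G(-4)*u(-2) - 80 = (-4)**2*(-2)**2 - 80 = 16*4 - 80 = 64 - 80 = -16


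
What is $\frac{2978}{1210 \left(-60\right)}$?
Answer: $- \frac{1489}{36300} \approx -0.041019$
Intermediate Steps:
$\frac{2978}{1210 \left(-60\right)} = \frac{2978}{-72600} = 2978 \left(- \frac{1}{72600}\right) = - \frac{1489}{36300}$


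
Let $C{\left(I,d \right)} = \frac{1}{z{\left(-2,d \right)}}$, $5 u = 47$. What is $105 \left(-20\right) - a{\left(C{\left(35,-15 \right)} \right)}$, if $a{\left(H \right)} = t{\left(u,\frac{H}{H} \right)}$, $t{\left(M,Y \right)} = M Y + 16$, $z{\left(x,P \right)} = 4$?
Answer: $- \frac{10627}{5} \approx -2125.4$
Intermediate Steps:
$u = \frac{47}{5}$ ($u = \frac{1}{5} \cdot 47 = \frac{47}{5} \approx 9.4$)
$C{\left(I,d \right)} = \frac{1}{4}$
$t{\left(M,Y \right)} = 16 + M Y$
$a{\left(H \right)} = \frac{127}{5}$ ($a{\left(H \right)} = 16 + \frac{47 \frac{H}{H}}{5} = 16 + \frac{47}{5} \cdot 1 = 16 + \frac{47}{5} = \frac{127}{5}$)
$105 \left(-20\right) - a{\left(C{\left(35,-15 \right)} \right)} = 105 \left(-20\right) - \frac{127}{5} = -2100 - \frac{127}{5} = - \frac{10627}{5}$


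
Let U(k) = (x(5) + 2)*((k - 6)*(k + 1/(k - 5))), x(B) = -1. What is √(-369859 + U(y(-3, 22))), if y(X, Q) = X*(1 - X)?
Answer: I*√106826521/17 ≈ 607.98*I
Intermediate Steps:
U(k) = (-6 + k)*(k + 1/(-5 + k)) (U(k) = (-1 + 2)*((k - 6)*(k + 1/(k - 5))) = 1*((-6 + k)*(k + 1/(-5 + k))) = (-6 + k)*(k + 1/(-5 + k)))
√(-369859 + U(y(-3, 22))) = √(-369859 + (-6 + (-3*(1 - 1*(-3)))³ - 11*9*(1 - 1*(-3))² + 31*(-3*(1 - 1*(-3))))/(-5 - 3*(1 - 1*(-3)))) = √(-369859 + (-6 + (-3*(1 + 3))³ - 11*9*(1 + 3)² + 31*(-3*(1 + 3)))/(-5 - 3*(1 + 3))) = √(-369859 + (-6 + (-3*4)³ - 11*(-3*4)² + 31*(-3*4))/(-5 - 3*4)) = √(-369859 + (-6 + (-12)³ - 11*(-12)² + 31*(-12))/(-5 - 12)) = √(-369859 + (-6 - 1728 - 11*144 - 372)/(-17)) = √(-369859 - (-6 - 1728 - 1584 - 372)/17) = √(-369859 - 1/17*(-3690)) = √(-369859 + 3690/17) = √(-6283913/17) = I*√106826521/17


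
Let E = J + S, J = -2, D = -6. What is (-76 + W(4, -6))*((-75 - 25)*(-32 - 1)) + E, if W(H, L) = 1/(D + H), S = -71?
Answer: -252523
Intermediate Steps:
W(H, L) = 1/(-6 + H)
E = -73 (E = -2 - 71 = -73)
(-76 + W(4, -6))*((-75 - 25)*(-32 - 1)) + E = (-76 + 1/(-6 + 4))*((-75 - 25)*(-32 - 1)) - 73 = (-76 + 1/(-2))*(-100*(-33)) - 73 = (-76 - ½)*3300 - 73 = -153/2*3300 - 73 = -252450 - 73 = -252523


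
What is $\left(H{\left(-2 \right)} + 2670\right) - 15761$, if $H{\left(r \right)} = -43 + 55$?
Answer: $-13079$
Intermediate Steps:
$H{\left(r \right)} = 12$
$\left(H{\left(-2 \right)} + 2670\right) - 15761 = \left(12 + 2670\right) - 15761 = 2682 - 15761 = -13079$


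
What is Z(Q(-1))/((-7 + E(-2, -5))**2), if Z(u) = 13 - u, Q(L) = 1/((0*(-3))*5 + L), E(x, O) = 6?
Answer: 14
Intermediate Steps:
Q(L) = 1/L (Q(L) = 1/(0*5 + L) = 1/(0 + L) = 1/L)
Z(Q(-1))/((-7 + E(-2, -5))**2) = (13 - 1/(-1))/((-7 + 6)**2) = (13 - 1*(-1))/((-1)**2) = (13 + 1)/1 = 14*1 = 14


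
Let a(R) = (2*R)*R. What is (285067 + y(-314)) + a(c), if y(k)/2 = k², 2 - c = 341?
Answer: 712101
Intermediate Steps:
c = -339 (c = 2 - 1*341 = 2 - 341 = -339)
a(R) = 2*R²
y(k) = 2*k²
(285067 + y(-314)) + a(c) = (285067 + 2*(-314)²) + 2*(-339)² = (285067 + 2*98596) + 2*114921 = (285067 + 197192) + 229842 = 482259 + 229842 = 712101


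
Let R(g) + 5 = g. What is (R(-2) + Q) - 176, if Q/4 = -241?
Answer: -1147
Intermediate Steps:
Q = -964 (Q = 4*(-241) = -964)
R(g) = -5 + g
(R(-2) + Q) - 176 = ((-5 - 2) - 964) - 176 = (-7 - 964) - 176 = -971 - 176 = -1147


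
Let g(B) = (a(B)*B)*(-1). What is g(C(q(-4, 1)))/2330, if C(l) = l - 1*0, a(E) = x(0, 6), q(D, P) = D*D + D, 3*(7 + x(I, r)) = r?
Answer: 6/233 ≈ 0.025751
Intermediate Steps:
x(I, r) = -7 + r/3
q(D, P) = D + D**2 (q(D, P) = D**2 + D = D + D**2)
a(E) = -5 (a(E) = -7 + (1/3)*6 = -7 + 2 = -5)
C(l) = l (C(l) = l + 0 = l)
g(B) = 5*B (g(B) = -5*B*(-1) = 5*B)
g(C(q(-4, 1)))/2330 = (5*(-4*(1 - 4)))/2330 = (5*(-4*(-3)))*(1/2330) = (5*12)*(1/2330) = 60*(1/2330) = 6/233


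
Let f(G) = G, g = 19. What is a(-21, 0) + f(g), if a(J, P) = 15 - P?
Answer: 34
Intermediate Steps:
a(-21, 0) + f(g) = (15 - 1*0) + 19 = (15 + 0) + 19 = 15 + 19 = 34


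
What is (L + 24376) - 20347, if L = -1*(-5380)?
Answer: 9409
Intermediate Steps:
L = 5380
(L + 24376) - 20347 = (5380 + 24376) - 20347 = 29756 - 20347 = 9409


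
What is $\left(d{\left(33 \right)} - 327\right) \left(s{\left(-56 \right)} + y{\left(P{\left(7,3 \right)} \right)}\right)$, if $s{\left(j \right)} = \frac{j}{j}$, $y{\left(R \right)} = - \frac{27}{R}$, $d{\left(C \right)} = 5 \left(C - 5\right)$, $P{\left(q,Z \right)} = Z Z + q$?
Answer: $\frac{2057}{16} \approx 128.56$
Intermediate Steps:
$P{\left(q,Z \right)} = q + Z^{2}$ ($P{\left(q,Z \right)} = Z^{2} + q = q + Z^{2}$)
$d{\left(C \right)} = -25 + 5 C$ ($d{\left(C \right)} = 5 \left(-5 + C\right) = -25 + 5 C$)
$s{\left(j \right)} = 1$
$\left(d{\left(33 \right)} - 327\right) \left(s{\left(-56 \right)} + y{\left(P{\left(7,3 \right)} \right)}\right) = \left(\left(-25 + 5 \cdot 33\right) - 327\right) \left(1 - \frac{27}{7 + 3^{2}}\right) = \left(\left(-25 + 165\right) - 327\right) \left(1 - \frac{27}{7 + 9}\right) = \left(140 - 327\right) \left(1 - \frac{27}{16}\right) = - 187 \left(1 - \frac{27}{16}\right) = \left(-187\right) \left(- \frac{11}{16}\right) = \frac{2057}{16}$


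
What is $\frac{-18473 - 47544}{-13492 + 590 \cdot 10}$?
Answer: $\frac{66017}{7592} \approx 8.6956$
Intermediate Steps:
$\frac{-18473 - 47544}{-13492 + 590 \cdot 10} = - \frac{66017}{-13492 + 5900} = - \frac{66017}{-7592} = \left(-66017\right) \left(- \frac{1}{7592}\right) = \frac{66017}{7592}$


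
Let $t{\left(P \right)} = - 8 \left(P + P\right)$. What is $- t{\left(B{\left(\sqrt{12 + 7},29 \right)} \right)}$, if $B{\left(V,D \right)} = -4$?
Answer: $-64$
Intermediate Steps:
$t{\left(P \right)} = - 16 P$ ($t{\left(P \right)} = - 8 \cdot 2 P = - 16 P$)
$- t{\left(B{\left(\sqrt{12 + 7},29 \right)} \right)} = - \left(-16\right) \left(-4\right) = \left(-1\right) 64 = -64$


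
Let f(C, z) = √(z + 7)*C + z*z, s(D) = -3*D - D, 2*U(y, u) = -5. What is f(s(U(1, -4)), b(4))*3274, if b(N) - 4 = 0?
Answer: 52384 + 32740*√11 ≈ 1.6097e+5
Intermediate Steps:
U(y, u) = -5/2 (U(y, u) = (½)*(-5) = -5/2)
b(N) = 4 (b(N) = 4 + 0 = 4)
s(D) = -4*D
f(C, z) = z² + C*√(7 + z) (f(C, z) = √(7 + z)*C + z² = C*√(7 + z) + z² = z² + C*√(7 + z))
f(s(U(1, -4)), b(4))*3274 = (4² + (-4*(-5/2))*√(7 + 4))*3274 = (16 + 10*√11)*3274 = 52384 + 32740*√11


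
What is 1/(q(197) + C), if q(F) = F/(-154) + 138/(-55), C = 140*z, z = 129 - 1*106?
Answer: 770/2476483 ≈ 0.00031092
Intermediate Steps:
z = 23 (z = 129 - 106 = 23)
C = 3220 (C = 140*23 = 3220)
q(F) = -138/55 - F/154 (q(F) = F*(-1/154) + 138*(-1/55) = -F/154 - 138/55 = -138/55 - F/154)
1/(q(197) + C) = 1/((-138/55 - 1/154*197) + 3220) = 1/((-138/55 - 197/154) + 3220) = 1/(-2917/770 + 3220) = 1/(2476483/770) = 770/2476483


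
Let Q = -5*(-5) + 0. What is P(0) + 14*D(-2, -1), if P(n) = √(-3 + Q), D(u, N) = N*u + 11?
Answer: 182 + √22 ≈ 186.69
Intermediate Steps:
Q = 25 (Q = 25 + 0 = 25)
D(u, N) = 11 + N*u
P(n) = √22 (P(n) = √(-3 + 25) = √22)
P(0) + 14*D(-2, -1) = √22 + 14*(11 - 1*(-2)) = √22 + 14*(11 + 2) = √22 + 14*13 = √22 + 182 = 182 + √22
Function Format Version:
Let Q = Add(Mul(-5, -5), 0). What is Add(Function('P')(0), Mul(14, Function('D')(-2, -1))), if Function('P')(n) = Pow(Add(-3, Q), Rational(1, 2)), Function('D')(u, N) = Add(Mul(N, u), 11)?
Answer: Add(182, Pow(22, Rational(1, 2))) ≈ 186.69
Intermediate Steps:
Q = 25 (Q = Add(25, 0) = 25)
Function('D')(u, N) = Add(11, Mul(N, u))
Function('P')(n) = Pow(22, Rational(1, 2)) (Function('P')(n) = Pow(Add(-3, 25), Rational(1, 2)) = Pow(22, Rational(1, 2)))
Add(Function('P')(0), Mul(14, Function('D')(-2, -1))) = Add(Pow(22, Rational(1, 2)), Mul(14, Add(11, Mul(-1, -2)))) = Add(Pow(22, Rational(1, 2)), Mul(14, Add(11, 2))) = Add(Pow(22, Rational(1, 2)), Mul(14, 13)) = Add(Pow(22, Rational(1, 2)), 182) = Add(182, Pow(22, Rational(1, 2)))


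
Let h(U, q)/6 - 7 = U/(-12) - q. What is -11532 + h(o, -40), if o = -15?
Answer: -22485/2 ≈ -11243.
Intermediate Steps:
h(U, q) = 42 - 6*q - U/2 (h(U, q) = 42 + 6*(U/(-12) - q) = 42 + 6*(U*(-1/12) - q) = 42 + 6*(-U/12 - q) = 42 + 6*(-q - U/12) = 42 + (-6*q - U/2) = 42 - 6*q - U/2)
-11532 + h(o, -40) = -11532 + (42 - 6*(-40) - 1/2*(-15)) = -11532 + (42 + 240 + 15/2) = -11532 + 579/2 = -22485/2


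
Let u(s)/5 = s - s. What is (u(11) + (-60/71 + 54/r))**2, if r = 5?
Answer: 12489156/126025 ≈ 99.101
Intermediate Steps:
u(s) = 0 (u(s) = 5*(s - s) = 5*0 = 0)
(u(11) + (-60/71 + 54/r))**2 = (0 + (-60/71 + 54/5))**2 = (0 + 3534/355)**2 = (3534/355)**2 = 12489156/126025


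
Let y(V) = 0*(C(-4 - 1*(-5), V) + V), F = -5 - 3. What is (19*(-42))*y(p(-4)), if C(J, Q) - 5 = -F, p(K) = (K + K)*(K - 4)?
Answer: 0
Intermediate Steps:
p(K) = 2*K*(-4 + K) (p(K) = (2*K)*(-4 + K) = 2*K*(-4 + K))
F = -8
C(J, Q) = 13 (C(J, Q) = 5 - 1*(-8) = 5 + 8 = 13)
y(V) = 0 (y(V) = 0*(13 + V) = 0)
(19*(-42))*y(p(-4)) = (19*(-42))*0 = -798*0 = 0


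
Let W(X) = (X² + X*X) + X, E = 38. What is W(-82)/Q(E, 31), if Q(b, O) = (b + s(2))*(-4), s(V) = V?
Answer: -6683/80 ≈ -83.537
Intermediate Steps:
Q(b, O) = -8 - 4*b (Q(b, O) = (b + 2)*(-4) = (2 + b)*(-4) = -8 - 4*b)
W(X) = X + 2*X² (W(X) = (X² + X²) + X = 2*X² + X = X + 2*X²)
W(-82)/Q(E, 31) = (-82*(1 + 2*(-82)))/(-8 - 4*38) = (-82*(1 - 164))/(-8 - 152) = -82*(-163)/(-160) = 13366*(-1/160) = -6683/80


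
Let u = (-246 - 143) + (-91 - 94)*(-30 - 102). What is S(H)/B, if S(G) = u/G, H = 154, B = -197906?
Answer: -3433/4353932 ≈ -0.00078848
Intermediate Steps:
u = 24031 (u = -389 - 185*(-132) = -389 + 24420 = 24031)
S(G) = 24031/G
S(H)/B = (24031/154)/(-197906) = (24031*(1/154))*(-1/197906) = (3433/22)*(-1/197906) = -3433/4353932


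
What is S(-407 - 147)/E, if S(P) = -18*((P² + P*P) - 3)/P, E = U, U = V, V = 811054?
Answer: 5524461/224661958 ≈ 0.024590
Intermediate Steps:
U = 811054
E = 811054
S(P) = -18*(-3 + 2*P²)/P (S(P) = -18*((P² + P²) - 3)/P = -18*(2*P² - 3)/P = -18*(-3 + 2*P²)/P)
S(-407 - 147)/E = (-36*(-407 - 147) + 54/(-407 - 147))/811054 = (-36*(-554) + 54/(-554))*(1/811054) = (19944 + 54*(-1/554))*(1/811054) = (19944 - 27/277)*(1/811054) = (5524461/277)*(1/811054) = 5524461/224661958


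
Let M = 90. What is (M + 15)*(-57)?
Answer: -5985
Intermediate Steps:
(M + 15)*(-57) = (90 + 15)*(-57) = 105*(-57) = -5985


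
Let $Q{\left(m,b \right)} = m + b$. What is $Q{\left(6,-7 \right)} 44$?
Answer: $-44$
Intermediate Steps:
$Q{\left(m,b \right)} = b + m$
$Q{\left(6,-7 \right)} 44 = \left(-7 + 6\right) 44 = \left(-1\right) 44 = -44$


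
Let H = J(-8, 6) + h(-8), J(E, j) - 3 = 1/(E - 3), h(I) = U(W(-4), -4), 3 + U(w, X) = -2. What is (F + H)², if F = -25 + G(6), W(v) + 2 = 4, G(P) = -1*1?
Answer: 95481/121 ≈ 789.10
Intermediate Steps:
G(P) = -1
W(v) = 2 (W(v) = -2 + 4 = 2)
U(w, X) = -5 (U(w, X) = -3 - 2 = -5)
h(I) = -5
J(E, j) = 3 + 1/(-3 + E) (J(E, j) = 3 + 1/(E - 3) = 3 + 1/(-3 + E))
H = -23/11 (H = (-8 + 3*(-8))/(-3 - 8) - 5 = (-8 - 24)/(-11) - 5 = -1/11*(-32) - 5 = 32/11 - 5 = -23/11 ≈ -2.0909)
F = -26 (F = -25 - 1 = -26)
(F + H)² = (-26 - 23/11)² = (-309/11)² = 95481/121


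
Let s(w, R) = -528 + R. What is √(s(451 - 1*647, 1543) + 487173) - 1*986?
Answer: -986 + 62*√127 ≈ -287.30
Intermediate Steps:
√(s(451 - 1*647, 1543) + 487173) - 1*986 = √((-528 + 1543) + 487173) - 1*986 = √(1015 + 487173) - 986 = √488188 - 986 = 62*√127 - 986 = -986 + 62*√127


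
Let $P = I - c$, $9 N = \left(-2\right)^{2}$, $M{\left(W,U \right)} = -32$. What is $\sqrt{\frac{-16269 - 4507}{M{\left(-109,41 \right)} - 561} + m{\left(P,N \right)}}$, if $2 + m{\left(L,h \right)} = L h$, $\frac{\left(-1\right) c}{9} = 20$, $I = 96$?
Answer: $\frac{\sqrt{492772326}}{1779} \approx 12.478$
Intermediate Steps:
$c = -180$ ($c = \left(-9\right) 20 = -180$)
$N = \frac{4}{9}$ ($N = \frac{\left(-2\right)^{2}}{9} = \frac{1}{9} \cdot 4 = \frac{4}{9} \approx 0.44444$)
$P = 276$ ($P = 96 - -180 = 96 + 180 = 276$)
$m{\left(L,h \right)} = -2 + L h$
$\sqrt{\frac{-16269 - 4507}{M{\left(-109,41 \right)} - 561} + m{\left(P,N \right)}} = \sqrt{\frac{-16269 - 4507}{-32 - 561} + \left(-2 + 276 \cdot \frac{4}{9}\right)} = \sqrt{- \frac{20776}{-593} + \left(-2 + \frac{368}{3}\right)} = \sqrt{\left(-20776\right) \left(- \frac{1}{593}\right) + \frac{362}{3}} = \sqrt{\frac{20776}{593} + \frac{362}{3}} = \sqrt{\frac{276994}{1779}} = \frac{\sqrt{492772326}}{1779}$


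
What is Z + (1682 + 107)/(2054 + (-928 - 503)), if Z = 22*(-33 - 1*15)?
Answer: -656099/623 ≈ -1053.1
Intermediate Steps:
Z = -1056 (Z = 22*(-33 - 15) = 22*(-48) = -1056)
Z + (1682 + 107)/(2054 + (-928 - 503)) = -1056 + (1682 + 107)/(2054 + (-928 - 503)) = -1056 + 1789/(2054 - 1431) = -1056 + 1789/623 = -656099/623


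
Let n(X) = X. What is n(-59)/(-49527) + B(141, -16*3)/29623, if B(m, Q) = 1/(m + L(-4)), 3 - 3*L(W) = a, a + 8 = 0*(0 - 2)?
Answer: 758675119/636738031314 ≈ 0.0011915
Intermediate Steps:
a = -8 (a = -8 + 0*(0 - 2) = -8 + 0*(-2) = -8 + 0 = -8)
L(W) = 11/3 (L(W) = 1 - 1/3*(-8) = 1 + 8/3 = 11/3)
B(m, Q) = 1/(11/3 + m) (B(m, Q) = 1/(m + 11/3) = 1/(11/3 + m))
n(-59)/(-49527) + B(141, -16*3)/29623 = -59/(-49527) + (3/(11 + 3*141))/29623 = -59*(-1/49527) + (3/(11 + 423))*(1/29623) = 59/49527 + (3/434)*(1/29623) = 59/49527 + 3/12856382 = 758675119/636738031314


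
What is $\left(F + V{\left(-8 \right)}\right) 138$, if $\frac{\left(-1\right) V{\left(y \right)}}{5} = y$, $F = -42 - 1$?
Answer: $-414$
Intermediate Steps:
$F = -43$
$V{\left(y \right)} = - 5 y$
$\left(F + V{\left(-8 \right)}\right) 138 = \left(-43 - -40\right) 138 = \left(-43 + 40\right) 138 = \left(-3\right) 138 = -414$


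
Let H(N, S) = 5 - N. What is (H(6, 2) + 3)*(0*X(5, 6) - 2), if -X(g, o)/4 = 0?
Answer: -4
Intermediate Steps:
X(g, o) = 0 (X(g, o) = -4*0 = 0)
(H(6, 2) + 3)*(0*X(5, 6) - 2) = ((5 - 1*6) + 3)*(0*0 - 2) = ((5 - 6) + 3)*(0 - 2) = (-1 + 3)*(-2) = 2*(-2) = -4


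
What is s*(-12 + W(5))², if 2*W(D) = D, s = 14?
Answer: 2527/2 ≈ 1263.5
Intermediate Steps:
W(D) = D/2
s*(-12 + W(5))² = 14*(-12 + (½)*5)² = 14*(-12 + 5/2)² = 14*(-19/2)² = 14*(361/4) = 2527/2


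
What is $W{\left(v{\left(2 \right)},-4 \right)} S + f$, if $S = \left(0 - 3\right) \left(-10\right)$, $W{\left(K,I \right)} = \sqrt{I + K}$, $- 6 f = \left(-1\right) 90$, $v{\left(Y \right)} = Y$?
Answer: $15 + 30 i \sqrt{2} \approx 15.0 + 42.426 i$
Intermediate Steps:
$f = 15$ ($f = - \frac{\left(-1\right) 90}{6} = \left(- \frac{1}{6}\right) \left(-90\right) = 15$)
$S = 30$ ($S = \left(-3\right) \left(-10\right) = 30$)
$W{\left(v{\left(2 \right)},-4 \right)} S + f = \sqrt{-4 + 2} \cdot 30 + 15 = \sqrt{-2} \cdot 30 + 15 = i \sqrt{2} \cdot 30 + 15 = 30 i \sqrt{2} + 15 = 15 + 30 i \sqrt{2}$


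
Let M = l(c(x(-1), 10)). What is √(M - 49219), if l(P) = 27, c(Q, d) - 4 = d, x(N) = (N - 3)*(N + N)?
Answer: 2*I*√12298 ≈ 221.79*I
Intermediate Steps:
x(N) = 2*N*(-3 + N) (x(N) = (-3 + N)*(2*N) = 2*N*(-3 + N))
c(Q, d) = 4 + d
M = 27
√(M - 49219) = √(27 - 49219) = √(-49192) = 2*I*√12298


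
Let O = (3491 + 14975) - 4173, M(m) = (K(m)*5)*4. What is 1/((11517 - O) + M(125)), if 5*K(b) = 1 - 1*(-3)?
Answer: -1/2760 ≈ -0.00036232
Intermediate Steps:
K(b) = ⅘ (K(b) = (1 - 1*(-3))/5 = (1 + 3)/5 = (⅕)*4 = ⅘)
M(m) = 16 (M(m) = ((⅘)*5)*4 = 4*4 = 16)
O = 14293 (O = 18466 - 4173 = 14293)
1/((11517 - O) + M(125)) = 1/((11517 - 1*14293) + 16) = 1/((11517 - 14293) + 16) = 1/(-2776 + 16) = 1/(-2760) = -1/2760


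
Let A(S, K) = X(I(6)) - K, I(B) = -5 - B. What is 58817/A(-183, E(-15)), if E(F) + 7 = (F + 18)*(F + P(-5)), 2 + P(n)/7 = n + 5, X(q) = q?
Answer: 58817/83 ≈ 708.64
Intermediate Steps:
P(n) = 21 + 7*n (P(n) = -14 + 7*(n + 5) = -14 + 7*(5 + n) = -14 + (35 + 7*n) = 21 + 7*n)
E(F) = -7 + (-14 + F)*(18 + F) (E(F) = -7 + (F + 18)*(F + (21 + 7*(-5))) = -7 + (18 + F)*(F + (21 - 35)) = -7 + (18 + F)*(F - 14) = -7 + (18 + F)*(-14 + F) = -7 + (-14 + F)*(18 + F))
A(S, K) = -11 - K (A(S, K) = (-5 - 1*6) - K = (-5 - 6) - K = -11 - K)
58817/A(-183, E(-15)) = 58817/(-11 - (-259 + (-15)² + 4*(-15))) = 58817/(-11 - (-259 + 225 - 60)) = 58817/(-11 - 1*(-94)) = 58817/(-11 + 94) = 58817/83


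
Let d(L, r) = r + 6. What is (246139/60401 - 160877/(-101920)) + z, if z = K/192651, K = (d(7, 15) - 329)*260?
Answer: 6211973839431007/1185973026157920 ≈ 5.2379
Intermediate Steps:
d(L, r) = 6 + r
K = -80080 (K = ((6 + 15) - 329)*260 = (21 - 329)*260 = -308*260 = -80080)
z = -80080/192651 ≈ -0.41567
(246139/60401 - 160877/(-101920)) + z = (246139/60401 - 160877/(-101920)) - 80080/192651 = (246139*(1/60401) - 160877*(-1/101920)) - 80080/192651 = (246139/60401 + 160877/101920) - 80080/192651 = 34803618557/6156069920 - 80080/192651 = 6211973839431007/1185973026157920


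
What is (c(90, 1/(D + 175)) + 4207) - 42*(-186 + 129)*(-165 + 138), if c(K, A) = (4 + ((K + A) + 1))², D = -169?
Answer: -1849475/36 ≈ -51374.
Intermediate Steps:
c(K, A) = (5 + A + K)² (c(K, A) = (4 + ((A + K) + 1))² = (4 + (1 + A + K))² = (5 + A + K)²)
(c(90, 1/(D + 175)) + 4207) - 42*(-186 + 129)*(-165 + 138) = ((5 + 1/(-169 + 175) + 90)² + 4207) - 42*(-186 + 129)*(-165 + 138) = ((5 + 1/6 + 90)² + 4207) - (-2394)*(-27) = ((5 + ⅙ + 90)² + 4207) - 42*1539 = ((571/6)² + 4207) - 64638 = (326041/36 + 4207) - 64638 = 477493/36 - 64638 = -1849475/36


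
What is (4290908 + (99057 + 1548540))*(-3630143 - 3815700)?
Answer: -44217175884715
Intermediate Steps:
(4290908 + (99057 + 1548540))*(-3630143 - 3815700) = (4290908 + 1647597)*(-7445843) = 5938505*(-7445843) = -44217175884715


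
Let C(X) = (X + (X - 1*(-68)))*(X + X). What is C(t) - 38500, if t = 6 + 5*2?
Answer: -35300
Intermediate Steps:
t = 16 (t = 6 + 10 = 16)
C(X) = 2*X*(68 + 2*X) (C(X) = (X + (X + 68))*(2*X) = (X + (68 + X))*(2*X) = (68 + 2*X)*(2*X) = 2*X*(68 + 2*X))
C(t) - 38500 = 4*16*(34 + 16) - 38500 = 4*16*50 - 38500 = 3200 - 38500 = -35300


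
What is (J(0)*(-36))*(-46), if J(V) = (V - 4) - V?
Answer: -6624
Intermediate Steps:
J(V) = -4 (J(V) = (-4 + V) - V = -4)
(J(0)*(-36))*(-46) = -4*(-36)*(-46) = 144*(-46) = -6624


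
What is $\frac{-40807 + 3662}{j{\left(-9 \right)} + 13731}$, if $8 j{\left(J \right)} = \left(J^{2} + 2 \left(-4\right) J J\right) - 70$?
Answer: $- \frac{297160}{109211} \approx -2.721$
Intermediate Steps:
$j{\left(J \right)} = - \frac{35}{4} - \frac{7 J^{2}}{8}$ ($j{\left(J \right)} = \frac{\left(J^{2} + 2 \left(-4\right) J J\right) - 70}{8} = \frac{\left(J^{2} + - 8 J J\right) - 70}{8} = \frac{\left(J^{2} - 8 J^{2}\right) - 70}{8} = \frac{- 7 J^{2} - 70}{8} = \frac{-70 - 7 J^{2}}{8} = - \frac{35}{4} - \frac{7 J^{2}}{8}$)
$\frac{-40807 + 3662}{j{\left(-9 \right)} + 13731} = \frac{-40807 + 3662}{\left(- \frac{35}{4} - \frac{7 \left(-9\right)^{2}}{8}\right) + 13731} = - \frac{37145}{\left(- \frac{35}{4} - \frac{567}{8}\right) + 13731} = - \frac{37145}{- \frac{637}{8} + 13731} = - \frac{37145}{\frac{109211}{8}} = \left(-37145\right) \frac{8}{109211} = - \frac{297160}{109211}$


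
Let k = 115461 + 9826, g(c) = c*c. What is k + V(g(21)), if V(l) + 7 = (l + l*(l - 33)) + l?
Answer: 306090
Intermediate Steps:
g(c) = c**2
V(l) = -7 + 2*l + l*(-33 + l) (V(l) = -7 + ((l + l*(l - 33)) + l) = -7 + ((l + l*(-33 + l)) + l) = -7 + (2*l + l*(-33 + l)) = -7 + 2*l + l*(-33 + l))
k = 125287
k + V(g(21)) = 125287 + (-7 + (21**2)**2 - 31*21**2) = 125287 + (-7 + 441**2 - 31*441) = 125287 + (-7 + 194481 - 13671) = 125287 + 180803 = 306090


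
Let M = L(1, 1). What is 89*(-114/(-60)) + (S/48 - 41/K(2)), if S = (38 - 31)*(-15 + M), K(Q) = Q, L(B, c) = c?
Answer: 17587/120 ≈ 146.56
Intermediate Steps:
M = 1
S = -98 (S = (38 - 31)*(-15 + 1) = 7*(-14) = -98)
89*(-114/(-60)) + (S/48 - 41/K(2)) = 89*(-114/(-60)) + (-98/48 - 41/2) = 89*(-114*(-1/60)) + (-98*1/48 - 41*½) = 89*(19/10) + (-49/24 - 41/2) = 1691/10 - 541/24 = 17587/120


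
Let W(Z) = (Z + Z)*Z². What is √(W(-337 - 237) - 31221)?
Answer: I*√378269669 ≈ 19449.0*I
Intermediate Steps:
W(Z) = 2*Z³ (W(Z) = (2*Z)*Z² = 2*Z³)
√(W(-337 - 237) - 31221) = √(2*(-337 - 237)³ - 31221) = √(2*(-574)³ - 31221) = √(2*(-189119224) - 31221) = √(-378238448 - 31221) = √(-378269669) = I*√378269669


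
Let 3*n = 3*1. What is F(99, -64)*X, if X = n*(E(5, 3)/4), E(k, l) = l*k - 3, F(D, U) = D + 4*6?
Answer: 369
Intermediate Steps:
F(D, U) = 24 + D (F(D, U) = D + 24 = 24 + D)
E(k, l) = -3 + k*l (E(k, l) = k*l - 3 = -3 + k*l)
n = 1 (n = (3*1)/3 = (1/3)*3 = 1)
X = 3 (X = 1*((-3 + 5*3)/4) = 1*((-3 + 15)*(1/4)) = 1*(12*(1/4)) = 1*3 = 3)
F(99, -64)*X = (24 + 99)*3 = 123*3 = 369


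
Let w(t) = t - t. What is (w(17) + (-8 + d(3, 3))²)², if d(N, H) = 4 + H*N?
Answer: 625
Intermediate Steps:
w(t) = 0
(w(17) + (-8 + d(3, 3))²)² = (0 + (-8 + (4 + 3*3))²)² = (0 + (-8 + (4 + 9))²)² = (0 + (-8 + 13)²)² = (0 + 5²)² = (0 + 25)² = 25² = 625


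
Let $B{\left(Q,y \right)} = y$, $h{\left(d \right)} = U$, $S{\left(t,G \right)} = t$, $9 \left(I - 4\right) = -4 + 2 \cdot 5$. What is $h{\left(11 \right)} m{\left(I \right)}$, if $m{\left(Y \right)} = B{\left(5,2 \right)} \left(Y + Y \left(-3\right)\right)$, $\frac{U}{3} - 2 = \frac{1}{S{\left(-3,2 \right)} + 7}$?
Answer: $-126$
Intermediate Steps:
$I = \frac{14}{3}$ ($I = 4 + \frac{-4 + 2 \cdot 5}{9} = 4 + \frac{-4 + 10}{9} = 4 + \frac{1}{9} \cdot 6 = 4 + \frac{2}{3} = \frac{14}{3} \approx 4.6667$)
$U = \frac{27}{4}$ ($U = 6 + \frac{3}{-3 + 7} = 6 + \frac{3}{4} = \frac{27}{4} \approx 6.75$)
$h{\left(d \right)} = \frac{27}{4}$
$m{\left(Y \right)} = - 4 Y$ ($m{\left(Y \right)} = 2 \left(Y + Y \left(-3\right)\right) = 2 \left(Y - 3 Y\right) = 2 \left(- 2 Y\right) = - 4 Y$)
$h{\left(11 \right)} m{\left(I \right)} = \frac{27 \left(\left(-4\right) \frac{14}{3}\right)}{4} = \frac{27}{4} \left(- \frac{56}{3}\right) = -126$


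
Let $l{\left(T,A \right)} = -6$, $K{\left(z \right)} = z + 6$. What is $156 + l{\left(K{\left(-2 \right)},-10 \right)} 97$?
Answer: $-426$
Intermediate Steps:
$K{\left(z \right)} = 6 + z$
$156 + l{\left(K{\left(-2 \right)},-10 \right)} 97 = 156 - 582 = -426$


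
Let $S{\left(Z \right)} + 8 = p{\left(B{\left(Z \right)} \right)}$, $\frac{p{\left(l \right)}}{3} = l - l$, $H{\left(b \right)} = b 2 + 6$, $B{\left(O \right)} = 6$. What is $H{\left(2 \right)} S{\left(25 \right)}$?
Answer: $-80$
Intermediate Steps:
$H{\left(b \right)} = 6 + 2 b$ ($H{\left(b \right)} = 2 b + 6 = 6 + 2 b$)
$p{\left(l \right)} = 0$ ($p{\left(l \right)} = 3 \left(l - l\right) = 3 \cdot 0 = 0$)
$S{\left(Z \right)} = -8$ ($S{\left(Z \right)} = -8 + 0 = -8$)
$H{\left(2 \right)} S{\left(25 \right)} = \left(6 + 2 \cdot 2\right) \left(-8\right) = \left(6 + 4\right) \left(-8\right) = 10 \left(-8\right) = -80$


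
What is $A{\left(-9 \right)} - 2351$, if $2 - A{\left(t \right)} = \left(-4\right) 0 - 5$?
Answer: $-2344$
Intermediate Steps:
$A{\left(t \right)} = 7$ ($A{\left(t \right)} = 2 - \left(\left(-4\right) 0 - 5\right) = 2 - \left(0 - 5\right) = 2 - -5 = 2 + 5 = 7$)
$A{\left(-9 \right)} - 2351 = 7 - 2351 = -2344$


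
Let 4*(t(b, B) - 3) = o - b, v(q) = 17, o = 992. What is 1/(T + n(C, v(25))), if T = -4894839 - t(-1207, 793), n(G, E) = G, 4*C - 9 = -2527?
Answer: -4/19584085 ≈ -2.0425e-7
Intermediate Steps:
C = -1259/2 (C = 9/4 + (1/4)*(-2527) = 9/4 - 2527/4 = -1259/2 ≈ -629.50)
t(b, B) = 251 - b/4 (t(b, B) = 3 + (992 - b)/4 = 3 + (248 - b/4) = 251 - b/4)
T = -19581567/4 (T = -4894839 - (251 - 1/4*(-1207)) = -4894839 - (251 + 1207/4) = -4894839 - 1*2211/4 = -4894839 - 2211/4 = -19581567/4 ≈ -4.8954e+6)
1/(T + n(C, v(25))) = 1/(-19581567/4 - 1259/2) = 1/(-19584085/4) = -4/19584085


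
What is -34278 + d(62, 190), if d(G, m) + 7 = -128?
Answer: -34413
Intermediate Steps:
d(G, m) = -135 (d(G, m) = -7 - 128 = -135)
-34278 + d(62, 190) = -34278 - 135 = -34413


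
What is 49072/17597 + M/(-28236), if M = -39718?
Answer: 1042257319/248434446 ≈ 4.1953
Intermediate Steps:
49072/17597 + M/(-28236) = 49072/17597 - 39718/(-28236) = 49072*(1/17597) - 39718*(-1/28236) = 49072/17597 + 19859/14118 = 1042257319/248434446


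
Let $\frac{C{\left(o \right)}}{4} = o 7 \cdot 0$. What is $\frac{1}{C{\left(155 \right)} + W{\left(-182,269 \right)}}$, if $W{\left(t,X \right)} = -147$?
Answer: $- \frac{1}{147} \approx -0.0068027$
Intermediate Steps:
$C{\left(o \right)} = 0$ ($C{\left(o \right)} = 4 o 7 \cdot 0 = 4 \cdot 7 o 0 = 4 \cdot 0 = 0$)
$\frac{1}{C{\left(155 \right)} + W{\left(-182,269 \right)}} = \frac{1}{0 - 147} = \frac{1}{-147} = - \frac{1}{147}$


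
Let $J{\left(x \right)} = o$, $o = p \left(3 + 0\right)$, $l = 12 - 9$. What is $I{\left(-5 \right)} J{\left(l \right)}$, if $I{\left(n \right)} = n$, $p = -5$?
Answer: $75$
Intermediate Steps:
$l = 3$ ($l = 12 - 9 = 3$)
$o = -15$ ($o = - 5 \left(3 + 0\right) = \left(-5\right) 3 = -15$)
$J{\left(x \right)} = -15$
$I{\left(-5 \right)} J{\left(l \right)} = \left(-5\right) \left(-15\right) = 75$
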